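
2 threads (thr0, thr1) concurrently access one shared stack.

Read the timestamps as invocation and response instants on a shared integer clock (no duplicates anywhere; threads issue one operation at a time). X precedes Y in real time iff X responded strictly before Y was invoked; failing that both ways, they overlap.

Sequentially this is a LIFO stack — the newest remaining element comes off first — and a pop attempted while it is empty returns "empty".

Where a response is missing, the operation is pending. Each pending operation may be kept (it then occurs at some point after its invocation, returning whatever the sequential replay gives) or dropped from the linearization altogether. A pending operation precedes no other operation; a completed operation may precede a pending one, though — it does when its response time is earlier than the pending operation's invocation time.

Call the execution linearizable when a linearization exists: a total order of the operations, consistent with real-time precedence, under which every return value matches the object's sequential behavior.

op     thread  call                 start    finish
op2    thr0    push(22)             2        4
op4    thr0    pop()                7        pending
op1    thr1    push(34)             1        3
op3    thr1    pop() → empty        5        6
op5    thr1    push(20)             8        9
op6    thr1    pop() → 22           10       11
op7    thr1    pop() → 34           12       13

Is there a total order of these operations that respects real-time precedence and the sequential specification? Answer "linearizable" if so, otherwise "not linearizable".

not linearizable

cut after 5 events: linearizable; cut after 6 events (op3 responds, time 6): not linearizable
3 completed operations, 2 real-time-consistent orders — every stack replay fails
take op1, op2, op3: step 3 already fails, because op3 pop() → empty cannot occur there
take op2, op1, op3: step 3 already fails, because op3 pop() → empty cannot occur there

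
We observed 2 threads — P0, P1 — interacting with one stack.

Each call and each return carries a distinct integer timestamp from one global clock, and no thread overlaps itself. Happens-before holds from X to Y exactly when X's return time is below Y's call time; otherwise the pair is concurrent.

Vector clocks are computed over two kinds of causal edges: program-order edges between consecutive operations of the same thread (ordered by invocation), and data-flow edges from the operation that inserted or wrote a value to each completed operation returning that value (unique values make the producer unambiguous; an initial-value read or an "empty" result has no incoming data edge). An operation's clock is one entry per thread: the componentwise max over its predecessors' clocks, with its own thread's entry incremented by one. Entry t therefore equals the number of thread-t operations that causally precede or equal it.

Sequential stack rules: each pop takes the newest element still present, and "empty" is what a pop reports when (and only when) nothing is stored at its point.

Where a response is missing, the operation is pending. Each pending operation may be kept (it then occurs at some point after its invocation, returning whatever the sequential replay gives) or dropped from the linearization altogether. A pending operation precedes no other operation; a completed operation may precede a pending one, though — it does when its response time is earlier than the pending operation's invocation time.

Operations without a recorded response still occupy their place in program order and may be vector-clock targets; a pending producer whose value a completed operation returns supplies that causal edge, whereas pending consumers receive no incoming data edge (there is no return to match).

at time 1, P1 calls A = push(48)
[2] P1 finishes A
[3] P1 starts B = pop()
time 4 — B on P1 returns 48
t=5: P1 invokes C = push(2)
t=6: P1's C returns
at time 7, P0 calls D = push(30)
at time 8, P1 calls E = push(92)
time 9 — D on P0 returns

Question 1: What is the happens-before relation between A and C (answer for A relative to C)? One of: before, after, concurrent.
A spans [1,2], C spans [5,6]
resp(A)=2 < inv(C)=5

before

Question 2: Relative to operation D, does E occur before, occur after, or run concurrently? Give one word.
E spans [8,…), D spans [7,9]
the intervals overlap in both directions

concurrent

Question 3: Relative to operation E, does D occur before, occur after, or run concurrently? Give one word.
D spans [7,9], E spans [8,…)
the intervals overlap in both directions

concurrent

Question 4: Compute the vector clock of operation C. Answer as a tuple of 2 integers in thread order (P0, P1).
root op A, invoked 1: fresh clock plus P1's own tick → (0, 1)
root op D, invoked 7: fresh clock plus P0's own tick → (1, 0)
invoked at 3, B merges VC(A)=(0, 1) and bumps P1's slot → (0, 2)
invoked at 5, C merges VC(B)=(0, 2) and bumps P1's slot → (0, 3)
invoked at 8, E merges VC(C)=(0, 3) and bumps P1's slot → (0, 4)
target: VC(C) = (0, 3)

(0, 3)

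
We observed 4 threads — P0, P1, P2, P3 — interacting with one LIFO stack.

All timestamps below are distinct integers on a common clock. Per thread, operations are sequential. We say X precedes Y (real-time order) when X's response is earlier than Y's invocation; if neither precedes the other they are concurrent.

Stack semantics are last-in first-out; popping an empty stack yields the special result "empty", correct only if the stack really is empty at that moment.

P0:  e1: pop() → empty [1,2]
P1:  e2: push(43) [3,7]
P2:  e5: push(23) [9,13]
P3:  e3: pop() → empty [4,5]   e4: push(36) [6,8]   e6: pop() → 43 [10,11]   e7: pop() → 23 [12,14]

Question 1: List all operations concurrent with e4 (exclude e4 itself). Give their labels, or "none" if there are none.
concurrent with e4 ([6,8]): every op whose interval crosses 6..8
e1 [1,2]: before
e2 [3,7]: concurrent
e3 [4,5]: before
e5 [9,13]: after
e6 [10,11]: after
e7 [12,14]: after

e2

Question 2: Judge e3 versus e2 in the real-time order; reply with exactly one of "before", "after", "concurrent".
e3 spans [4,5], e2 spans [3,7]
the intervals overlap in both directions

concurrent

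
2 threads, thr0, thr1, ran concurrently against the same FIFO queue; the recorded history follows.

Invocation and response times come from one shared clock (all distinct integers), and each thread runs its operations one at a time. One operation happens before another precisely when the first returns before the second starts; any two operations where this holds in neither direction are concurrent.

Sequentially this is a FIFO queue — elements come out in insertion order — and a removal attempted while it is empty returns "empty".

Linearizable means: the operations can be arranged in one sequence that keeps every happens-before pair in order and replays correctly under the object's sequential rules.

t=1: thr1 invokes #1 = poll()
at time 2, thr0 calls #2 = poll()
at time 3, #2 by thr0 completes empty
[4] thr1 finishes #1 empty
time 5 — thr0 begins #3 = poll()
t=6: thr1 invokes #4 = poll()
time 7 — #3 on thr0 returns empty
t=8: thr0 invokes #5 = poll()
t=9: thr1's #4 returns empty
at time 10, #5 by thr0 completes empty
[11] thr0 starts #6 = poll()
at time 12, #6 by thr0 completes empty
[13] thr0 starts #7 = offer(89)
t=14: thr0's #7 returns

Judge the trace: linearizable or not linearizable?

linearizable

one valid linearization: #1, #2, #3, #4, #5, #6, #7
1. #1 poll() → empty, leaving queue <>
2. #2 poll() → empty, leaving queue <>
3. #3 poll() → empty, leaving queue <>
4. #4 poll() → empty, leaving queue <>
5. #5 poll() → empty, leaving queue <>
6. #6 poll() → empty, leaving queue <>
7. #7 offer(89), leaving queue <89>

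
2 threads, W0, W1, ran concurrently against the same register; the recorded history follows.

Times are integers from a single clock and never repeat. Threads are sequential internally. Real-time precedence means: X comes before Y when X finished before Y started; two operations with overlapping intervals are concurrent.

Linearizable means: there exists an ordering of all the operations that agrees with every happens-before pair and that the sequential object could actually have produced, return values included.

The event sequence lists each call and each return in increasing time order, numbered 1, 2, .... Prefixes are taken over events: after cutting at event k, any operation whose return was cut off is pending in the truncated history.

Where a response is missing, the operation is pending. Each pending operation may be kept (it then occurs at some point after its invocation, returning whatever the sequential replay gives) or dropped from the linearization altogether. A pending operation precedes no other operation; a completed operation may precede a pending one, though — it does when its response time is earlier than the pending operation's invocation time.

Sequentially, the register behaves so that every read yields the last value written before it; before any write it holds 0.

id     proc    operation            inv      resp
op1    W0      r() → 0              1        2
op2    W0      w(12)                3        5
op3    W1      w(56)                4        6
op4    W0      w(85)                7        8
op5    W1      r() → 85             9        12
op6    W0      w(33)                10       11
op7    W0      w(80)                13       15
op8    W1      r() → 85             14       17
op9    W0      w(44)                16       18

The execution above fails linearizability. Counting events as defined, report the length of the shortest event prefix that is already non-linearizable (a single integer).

17

events 1..16 are linearizable, e.g. via op1, op2, op3, op4, op5, op6, op7:
after step 1 (op1 r() → 0): value 0
after step 2 (op2 w(12)): value 12
after step 3 (op3 w(56)): value 56
after step 4 (op4 w(85)): value 85
after step 5 (op5 r() → 85): value 85
after step 6 (op6 w(33)): value 33
after step 7 (op7 w(80)): value 80
adding event 17 (op8 responds at 17) leaves no legal real-time order
completion choices over the 1 pending operation (op9) were checked; none helps
take op1, op2, op3, op4, op5, op6, op7, op8 (pending dropped): step 8 already fails, because op8 r() → 85 cannot occur there
take op1, op2, op3, op4, op5, op6, op8, op7 (pending dropped): step 7 already fails, because op8 r() → 85 cannot occur there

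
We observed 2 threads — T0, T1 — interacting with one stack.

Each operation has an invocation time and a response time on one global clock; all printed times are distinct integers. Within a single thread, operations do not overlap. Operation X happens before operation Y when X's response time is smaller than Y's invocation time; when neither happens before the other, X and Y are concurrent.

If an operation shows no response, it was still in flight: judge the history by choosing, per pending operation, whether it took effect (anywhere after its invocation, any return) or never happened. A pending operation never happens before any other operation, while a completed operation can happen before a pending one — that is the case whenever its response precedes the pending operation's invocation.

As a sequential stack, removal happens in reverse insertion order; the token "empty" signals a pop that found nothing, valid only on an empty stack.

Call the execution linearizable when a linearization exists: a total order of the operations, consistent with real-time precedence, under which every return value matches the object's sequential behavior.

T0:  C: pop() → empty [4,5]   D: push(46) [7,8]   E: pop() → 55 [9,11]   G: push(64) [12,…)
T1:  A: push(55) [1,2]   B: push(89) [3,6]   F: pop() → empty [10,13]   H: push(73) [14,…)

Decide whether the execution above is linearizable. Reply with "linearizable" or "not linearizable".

events 1..4 are fine; event 5 — the response of C at time 5 — makes the prefix non-linearizable
a single order respects real time; the 2 completed stack operations fail replay along it
including or dropping the 1 pending operation (B) in any combination fails
e.g. A, C (pending dropped): illegal at step 2, since C pop() → empty cannot apply there

not linearizable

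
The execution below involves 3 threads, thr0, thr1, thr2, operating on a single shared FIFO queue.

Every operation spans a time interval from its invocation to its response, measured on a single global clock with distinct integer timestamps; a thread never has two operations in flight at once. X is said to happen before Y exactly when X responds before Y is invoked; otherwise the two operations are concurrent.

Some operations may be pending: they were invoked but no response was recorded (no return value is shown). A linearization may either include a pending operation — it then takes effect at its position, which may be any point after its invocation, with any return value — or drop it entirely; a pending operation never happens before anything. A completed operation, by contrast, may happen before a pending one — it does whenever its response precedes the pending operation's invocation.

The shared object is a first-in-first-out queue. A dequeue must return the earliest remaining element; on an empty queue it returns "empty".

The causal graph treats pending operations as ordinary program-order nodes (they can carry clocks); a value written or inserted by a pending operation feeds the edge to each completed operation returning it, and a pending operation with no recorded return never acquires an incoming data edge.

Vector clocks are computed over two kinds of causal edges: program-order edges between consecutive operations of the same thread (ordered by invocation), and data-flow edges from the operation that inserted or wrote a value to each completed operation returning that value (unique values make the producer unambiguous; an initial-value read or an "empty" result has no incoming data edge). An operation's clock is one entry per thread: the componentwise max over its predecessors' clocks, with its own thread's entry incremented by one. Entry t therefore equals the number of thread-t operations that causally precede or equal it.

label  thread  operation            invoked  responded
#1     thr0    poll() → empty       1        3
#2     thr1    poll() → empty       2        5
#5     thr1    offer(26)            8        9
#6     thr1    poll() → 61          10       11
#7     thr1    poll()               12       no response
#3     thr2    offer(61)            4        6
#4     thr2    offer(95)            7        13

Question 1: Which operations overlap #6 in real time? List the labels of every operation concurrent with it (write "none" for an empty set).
overlap test against #6 [10,11]: concurrent iff the interval meets 10..11
#1 [1,3]: before
#2 [2,5]: before
#3 [4,6]: before
#4 [7,13]: concurrent
#5 [8,9]: before
#7 [12,…): after

#4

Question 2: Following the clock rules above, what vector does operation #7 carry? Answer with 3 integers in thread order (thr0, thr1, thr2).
#3, invoked 4, has no incoming edges; only thr2's bump applies → (0, 0, 1)
#2, invoked 2, has no incoming edges; only thr1's bump applies → (0, 1, 0)
#1, invoked 1, has no incoming edges; only thr0's bump applies → (1, 0, 0)
#4, invoked 7, takes VC(#3)=(0, 0, 1) under max, adds 1 for thr2 → (0, 0, 2)
#5, invoked 8, takes VC(#2)=(0, 1, 0) under max, adds 1 for thr1 → (0, 2, 0)
#6, invoked 10, takes VC(#3)=(0, 0, 1), VC(#5)=(0, 2, 0) under max, adds 1 for thr1 → (0, 3, 1)
#7, invoked 12, takes VC(#6)=(0, 3, 1) under max, adds 1 for thr1 → (0, 4, 1)
target: VC(#7) = (0, 4, 1)

(0, 4, 1)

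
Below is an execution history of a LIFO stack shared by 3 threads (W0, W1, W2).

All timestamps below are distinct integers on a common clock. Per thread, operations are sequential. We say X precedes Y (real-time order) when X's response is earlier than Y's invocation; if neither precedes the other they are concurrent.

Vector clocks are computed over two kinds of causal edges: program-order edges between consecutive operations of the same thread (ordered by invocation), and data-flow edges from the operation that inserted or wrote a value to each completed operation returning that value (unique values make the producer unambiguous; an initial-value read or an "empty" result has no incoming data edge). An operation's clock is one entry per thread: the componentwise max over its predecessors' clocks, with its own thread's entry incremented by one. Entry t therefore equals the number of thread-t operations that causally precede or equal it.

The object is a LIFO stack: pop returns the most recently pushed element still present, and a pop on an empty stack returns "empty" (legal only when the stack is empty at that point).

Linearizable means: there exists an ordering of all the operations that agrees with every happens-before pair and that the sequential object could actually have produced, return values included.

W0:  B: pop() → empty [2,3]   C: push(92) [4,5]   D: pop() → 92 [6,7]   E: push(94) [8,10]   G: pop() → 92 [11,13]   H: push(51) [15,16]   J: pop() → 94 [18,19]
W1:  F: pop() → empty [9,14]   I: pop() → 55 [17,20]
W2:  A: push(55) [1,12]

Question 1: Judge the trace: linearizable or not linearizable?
not linearizable

prefix check: 1..12 passes, 1..13 fails once G's time-13 response joins
no legal order exists: 6 real-time-consistent candidates over 6 completed LIFO stack operations, all rejected
no completion choice of the 1 pending operation (F) rescues it — every subset was tried
take A, B, C, D, E, G (pending dropped): step 2 already fails, because B pop() → empty cannot occur there
take B, A, C, D, E, G (pending dropped): step 6 already fails, because G pop() → 92 cannot occur there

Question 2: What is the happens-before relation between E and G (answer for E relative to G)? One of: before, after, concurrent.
Answer: before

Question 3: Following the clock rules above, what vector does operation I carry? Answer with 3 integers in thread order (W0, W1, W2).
Answer: (0, 2, 1)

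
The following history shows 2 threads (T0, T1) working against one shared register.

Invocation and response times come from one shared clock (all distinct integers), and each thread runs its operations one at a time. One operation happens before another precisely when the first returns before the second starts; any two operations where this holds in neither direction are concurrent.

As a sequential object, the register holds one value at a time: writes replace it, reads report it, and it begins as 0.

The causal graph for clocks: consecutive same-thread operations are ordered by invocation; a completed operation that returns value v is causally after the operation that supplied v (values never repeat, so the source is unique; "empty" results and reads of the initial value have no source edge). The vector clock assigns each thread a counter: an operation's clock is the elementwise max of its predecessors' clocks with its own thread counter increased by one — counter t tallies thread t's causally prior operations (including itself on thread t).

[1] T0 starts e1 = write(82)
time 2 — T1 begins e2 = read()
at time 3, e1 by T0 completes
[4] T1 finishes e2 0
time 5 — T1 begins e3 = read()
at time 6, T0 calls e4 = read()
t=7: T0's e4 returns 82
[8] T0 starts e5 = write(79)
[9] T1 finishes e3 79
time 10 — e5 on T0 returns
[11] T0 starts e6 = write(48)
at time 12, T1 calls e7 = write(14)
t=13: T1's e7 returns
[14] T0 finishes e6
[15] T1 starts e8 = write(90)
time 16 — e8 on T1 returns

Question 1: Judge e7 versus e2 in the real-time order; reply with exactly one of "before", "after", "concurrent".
e7 spans [12,13], e2 spans [2,4]
resp(e2)=4 < inv(e7)=12

after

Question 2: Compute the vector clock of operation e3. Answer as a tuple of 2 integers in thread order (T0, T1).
e2 (invocation 2): nothing precedes it; T1's component alone gives (0, 1)
e1 (invocation 1): nothing precedes it; T0's component alone gives (1, 0)
invoked at 6, e4 merges VC(e1)=(1, 0) and bumps T0's slot → (2, 0)
invoked at 8, e5 merges VC(e4)=(2, 0) and bumps T0's slot → (3, 0)
invoked at 11, e6 merges VC(e5)=(3, 0) and bumps T0's slot → (4, 0)
invoked at 5, e3 merges VC(e2)=(0, 1), VC(e5)=(3, 0) and bumps T1's slot → (3, 2)
invoked at 12, e7 merges VC(e3)=(3, 2) and bumps T1's slot → (3, 3)
invoked at 15, e8 merges VC(e7)=(3, 3) and bumps T1's slot → (3, 4)
target: VC(e3) = (3, 2)

(3, 2)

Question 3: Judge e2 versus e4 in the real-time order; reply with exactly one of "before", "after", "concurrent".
e2 spans [2,4], e4 spans [6,7]
resp(e2)=4 < inv(e4)=6

before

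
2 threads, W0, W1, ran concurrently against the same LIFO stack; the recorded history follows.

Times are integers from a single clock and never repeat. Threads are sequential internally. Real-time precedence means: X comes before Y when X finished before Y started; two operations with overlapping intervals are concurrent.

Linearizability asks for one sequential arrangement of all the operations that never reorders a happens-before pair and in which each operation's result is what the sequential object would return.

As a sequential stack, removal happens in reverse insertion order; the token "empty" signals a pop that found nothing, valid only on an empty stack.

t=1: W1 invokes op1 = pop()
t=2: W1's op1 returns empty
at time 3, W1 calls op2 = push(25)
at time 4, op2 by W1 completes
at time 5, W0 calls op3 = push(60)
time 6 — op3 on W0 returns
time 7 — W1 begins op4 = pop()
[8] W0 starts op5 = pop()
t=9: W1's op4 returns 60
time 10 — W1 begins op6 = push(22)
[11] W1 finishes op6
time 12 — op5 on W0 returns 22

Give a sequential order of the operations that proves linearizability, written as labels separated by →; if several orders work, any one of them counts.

op1 → op2 → op3 → op4 → op6 → op5

1. op1 pop() → empty, leaving stack <>
2. op2 push(25), leaving stack <25>
3. op3 push(60), leaving stack <25,60>
4. op4 pop() → 60, leaving stack <25>
5. op6 push(22), leaving stack <25,22>
6. op5 pop() → 22, leaving stack <25>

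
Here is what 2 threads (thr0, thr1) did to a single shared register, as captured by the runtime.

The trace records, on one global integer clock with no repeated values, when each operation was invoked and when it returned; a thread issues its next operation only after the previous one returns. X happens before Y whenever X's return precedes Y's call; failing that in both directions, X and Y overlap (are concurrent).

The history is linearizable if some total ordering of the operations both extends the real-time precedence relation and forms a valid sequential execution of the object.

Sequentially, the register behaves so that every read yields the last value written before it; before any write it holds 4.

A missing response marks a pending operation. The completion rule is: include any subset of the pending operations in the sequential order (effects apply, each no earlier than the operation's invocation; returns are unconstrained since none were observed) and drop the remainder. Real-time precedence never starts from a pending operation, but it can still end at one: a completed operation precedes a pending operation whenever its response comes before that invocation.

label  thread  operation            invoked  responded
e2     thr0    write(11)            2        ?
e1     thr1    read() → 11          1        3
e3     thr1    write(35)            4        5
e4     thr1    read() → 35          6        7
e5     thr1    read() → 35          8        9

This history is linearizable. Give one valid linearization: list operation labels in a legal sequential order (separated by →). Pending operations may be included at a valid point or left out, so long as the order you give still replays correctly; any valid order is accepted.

after step 1 (e2 write(11) (pending, included)): value 11
after step 2 (e1 read() → 11): value 11
after step 3 (e3 write(35)): value 35
after step 4 (e4 read() → 35): value 35
after step 5 (e5 read() → 35): value 35

e2 → e1 → e3 → e4 → e5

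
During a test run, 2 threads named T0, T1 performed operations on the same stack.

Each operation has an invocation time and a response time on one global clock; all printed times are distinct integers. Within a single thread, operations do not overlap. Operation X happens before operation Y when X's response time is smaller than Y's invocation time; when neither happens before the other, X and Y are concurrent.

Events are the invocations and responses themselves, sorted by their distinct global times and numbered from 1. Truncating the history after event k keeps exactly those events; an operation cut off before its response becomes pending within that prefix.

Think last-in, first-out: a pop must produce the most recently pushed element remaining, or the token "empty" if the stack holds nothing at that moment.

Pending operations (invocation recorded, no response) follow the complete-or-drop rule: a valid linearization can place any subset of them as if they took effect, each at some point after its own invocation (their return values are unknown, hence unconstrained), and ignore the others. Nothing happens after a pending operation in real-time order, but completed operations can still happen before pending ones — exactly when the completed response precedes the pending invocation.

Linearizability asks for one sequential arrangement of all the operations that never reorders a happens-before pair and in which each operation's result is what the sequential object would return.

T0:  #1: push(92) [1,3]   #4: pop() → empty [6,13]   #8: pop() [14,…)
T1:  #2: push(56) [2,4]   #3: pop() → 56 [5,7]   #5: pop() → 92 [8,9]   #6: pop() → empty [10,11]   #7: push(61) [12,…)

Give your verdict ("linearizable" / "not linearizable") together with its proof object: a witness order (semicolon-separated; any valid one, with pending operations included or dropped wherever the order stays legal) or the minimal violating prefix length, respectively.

step 1: #1 push(92) — stack <92>
step 2: #2 push(56) — stack <92,56>
step 3: #3 pop() → 56 — stack <92>
step 4: #5 pop() → 92 — stack <>
step 5: #4 pop() → empty — stack <>
step 6: #6 pop() → empty — stack <>

linearizable — witness: #1; #2; #3; #5; #4; #6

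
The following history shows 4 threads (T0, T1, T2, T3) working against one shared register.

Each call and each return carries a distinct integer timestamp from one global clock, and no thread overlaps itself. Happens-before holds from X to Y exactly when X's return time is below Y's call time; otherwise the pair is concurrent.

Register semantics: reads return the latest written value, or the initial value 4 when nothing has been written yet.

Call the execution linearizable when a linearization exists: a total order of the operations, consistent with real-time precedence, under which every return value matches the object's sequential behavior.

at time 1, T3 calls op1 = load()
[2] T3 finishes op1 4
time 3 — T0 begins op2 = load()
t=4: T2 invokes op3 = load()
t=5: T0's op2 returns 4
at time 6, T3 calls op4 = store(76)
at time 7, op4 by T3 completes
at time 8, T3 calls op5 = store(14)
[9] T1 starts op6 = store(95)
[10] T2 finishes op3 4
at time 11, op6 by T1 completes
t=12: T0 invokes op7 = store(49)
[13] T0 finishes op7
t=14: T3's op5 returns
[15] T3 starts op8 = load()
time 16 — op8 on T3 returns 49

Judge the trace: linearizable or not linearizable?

one valid linearization: op1, op2, op3, op4, op5, op6, op7, op8
step 1: op1 load() → 4 — value 4
step 2: op2 load() → 4 — value 4
step 3: op3 load() → 4 — value 4
step 4: op4 store(76) — value 76
step 5: op5 store(14) — value 14
step 6: op6 store(95) — value 95
step 7: op7 store(49) — value 49
step 8: op8 load() → 49 — value 49

linearizable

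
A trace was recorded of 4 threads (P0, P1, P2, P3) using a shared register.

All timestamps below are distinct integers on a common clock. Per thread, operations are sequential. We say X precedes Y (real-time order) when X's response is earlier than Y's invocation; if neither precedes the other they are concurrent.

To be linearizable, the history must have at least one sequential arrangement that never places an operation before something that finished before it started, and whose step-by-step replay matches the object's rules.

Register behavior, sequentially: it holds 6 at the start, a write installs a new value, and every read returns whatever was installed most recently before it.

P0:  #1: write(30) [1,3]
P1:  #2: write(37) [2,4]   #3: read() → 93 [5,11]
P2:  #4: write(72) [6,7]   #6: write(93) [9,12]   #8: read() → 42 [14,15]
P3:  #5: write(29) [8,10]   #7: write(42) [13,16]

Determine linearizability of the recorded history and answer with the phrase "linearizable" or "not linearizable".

linearizable

a witness: #1, #2, #4, #5, #6, #3, #7, #8
1. #1 write(30), leaving value 30
2. #2 write(37), leaving value 37
3. #4 write(72), leaving value 72
4. #5 write(29), leaving value 29
5. #6 write(93), leaving value 93
6. #3 read() → 93, leaving value 93
7. #7 write(42), leaving value 42
8. #8 read() → 42, leaving value 42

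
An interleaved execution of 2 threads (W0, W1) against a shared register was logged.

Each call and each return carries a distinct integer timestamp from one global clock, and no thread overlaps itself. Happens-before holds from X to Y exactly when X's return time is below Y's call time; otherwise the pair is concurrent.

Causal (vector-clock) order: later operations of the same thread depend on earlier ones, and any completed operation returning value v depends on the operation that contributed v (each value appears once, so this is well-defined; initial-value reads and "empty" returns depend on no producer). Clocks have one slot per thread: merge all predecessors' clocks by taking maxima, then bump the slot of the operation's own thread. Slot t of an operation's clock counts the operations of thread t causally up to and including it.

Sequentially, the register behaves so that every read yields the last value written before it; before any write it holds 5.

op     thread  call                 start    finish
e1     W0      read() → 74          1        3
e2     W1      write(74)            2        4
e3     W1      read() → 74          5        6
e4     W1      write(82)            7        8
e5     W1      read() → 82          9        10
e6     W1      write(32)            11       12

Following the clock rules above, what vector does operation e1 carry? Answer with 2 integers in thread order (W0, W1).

root op e2, invoked 2: fresh clock plus W1's own tick → (0, 1)
VC(e3, invoked at 5): max of VC(e2)=(0, 1), then +1 on thread W1 → (0, 2)
VC(e1, invoked at 1): max of VC(e2)=(0, 1), then +1 on thread W0 → (1, 1)
VC(e4, invoked at 7): max of VC(e3)=(0, 2), then +1 on thread W1 → (0, 3)
VC(e5, invoked at 9): max of VC(e4)=(0, 3), then +1 on thread W1 → (0, 4)
VC(e6, invoked at 11): max of VC(e5)=(0, 4), then +1 on thread W1 → (0, 5)
target: VC(e1) = (1, 1)

(1, 1)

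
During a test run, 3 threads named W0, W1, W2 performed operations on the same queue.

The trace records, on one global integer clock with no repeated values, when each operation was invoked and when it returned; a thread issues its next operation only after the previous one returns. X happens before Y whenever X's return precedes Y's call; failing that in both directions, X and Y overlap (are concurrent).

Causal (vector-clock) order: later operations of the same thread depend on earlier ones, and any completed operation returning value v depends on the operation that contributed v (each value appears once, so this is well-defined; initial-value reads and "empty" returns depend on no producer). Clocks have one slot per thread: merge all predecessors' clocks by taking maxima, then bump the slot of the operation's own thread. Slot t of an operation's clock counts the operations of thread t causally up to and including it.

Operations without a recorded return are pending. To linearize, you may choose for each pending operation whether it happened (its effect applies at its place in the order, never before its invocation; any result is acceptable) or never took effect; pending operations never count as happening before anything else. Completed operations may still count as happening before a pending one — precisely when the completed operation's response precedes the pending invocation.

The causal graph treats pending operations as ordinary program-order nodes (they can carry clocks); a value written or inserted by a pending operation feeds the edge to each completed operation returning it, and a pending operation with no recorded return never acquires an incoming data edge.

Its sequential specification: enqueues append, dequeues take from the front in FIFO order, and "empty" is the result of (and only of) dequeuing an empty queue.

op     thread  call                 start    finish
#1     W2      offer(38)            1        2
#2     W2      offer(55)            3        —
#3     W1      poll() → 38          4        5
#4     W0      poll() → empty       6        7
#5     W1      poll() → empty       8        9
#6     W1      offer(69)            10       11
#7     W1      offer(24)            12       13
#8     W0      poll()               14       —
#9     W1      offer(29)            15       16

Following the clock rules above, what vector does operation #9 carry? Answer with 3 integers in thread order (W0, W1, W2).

invoked at 1, #1 has no predecessors; its own W2 bump gives (0, 0, 1)
invoked at 6, #4 has no predecessors; its own W0 bump gives (1, 0, 0)
#2, invoked 3, takes VC(#1)=(0, 0, 1) under max, adds 1 for W2 → (0, 0, 2)
#3, invoked 4, takes VC(#1)=(0, 0, 1) under max, adds 1 for W1 → (0, 1, 1)
#8, invoked 14, takes VC(#4)=(1, 0, 0) under max, adds 1 for W0 → (2, 0, 0)
#5, invoked 8, takes VC(#3)=(0, 1, 1) under max, adds 1 for W1 → (0, 2, 1)
#6, invoked 10, takes VC(#5)=(0, 2, 1) under max, adds 1 for W1 → (0, 3, 1)
#7, invoked 12, takes VC(#6)=(0, 3, 1) under max, adds 1 for W1 → (0, 4, 1)
#9, invoked 15, takes VC(#7)=(0, 4, 1) under max, adds 1 for W1 → (0, 5, 1)
target: VC(#9) = (0, 5, 1)

(0, 5, 1)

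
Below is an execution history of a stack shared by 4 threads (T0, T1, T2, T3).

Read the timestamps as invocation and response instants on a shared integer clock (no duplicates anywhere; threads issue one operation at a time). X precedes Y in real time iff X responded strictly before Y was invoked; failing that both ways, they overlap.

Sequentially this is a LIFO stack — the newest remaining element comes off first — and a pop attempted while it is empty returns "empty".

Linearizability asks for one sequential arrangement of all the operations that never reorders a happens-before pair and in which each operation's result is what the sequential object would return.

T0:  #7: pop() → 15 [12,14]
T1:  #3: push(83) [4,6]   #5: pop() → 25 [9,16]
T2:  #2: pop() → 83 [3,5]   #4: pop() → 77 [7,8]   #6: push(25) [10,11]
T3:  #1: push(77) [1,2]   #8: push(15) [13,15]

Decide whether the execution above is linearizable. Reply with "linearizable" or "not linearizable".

one valid linearization: #1, #3, #2, #4, #6, #5, #8, #7
1. #1 push(77), leaving stack <77>
2. #3 push(83), leaving stack <77,83>
3. #2 pop() → 83, leaving stack <77>
4. #4 pop() → 77, leaving stack <>
5. #6 push(25), leaving stack <25>
6. #5 pop() → 25, leaving stack <>
7. #8 push(15), leaving stack <15>
8. #7 pop() → 15, leaving stack <>

linearizable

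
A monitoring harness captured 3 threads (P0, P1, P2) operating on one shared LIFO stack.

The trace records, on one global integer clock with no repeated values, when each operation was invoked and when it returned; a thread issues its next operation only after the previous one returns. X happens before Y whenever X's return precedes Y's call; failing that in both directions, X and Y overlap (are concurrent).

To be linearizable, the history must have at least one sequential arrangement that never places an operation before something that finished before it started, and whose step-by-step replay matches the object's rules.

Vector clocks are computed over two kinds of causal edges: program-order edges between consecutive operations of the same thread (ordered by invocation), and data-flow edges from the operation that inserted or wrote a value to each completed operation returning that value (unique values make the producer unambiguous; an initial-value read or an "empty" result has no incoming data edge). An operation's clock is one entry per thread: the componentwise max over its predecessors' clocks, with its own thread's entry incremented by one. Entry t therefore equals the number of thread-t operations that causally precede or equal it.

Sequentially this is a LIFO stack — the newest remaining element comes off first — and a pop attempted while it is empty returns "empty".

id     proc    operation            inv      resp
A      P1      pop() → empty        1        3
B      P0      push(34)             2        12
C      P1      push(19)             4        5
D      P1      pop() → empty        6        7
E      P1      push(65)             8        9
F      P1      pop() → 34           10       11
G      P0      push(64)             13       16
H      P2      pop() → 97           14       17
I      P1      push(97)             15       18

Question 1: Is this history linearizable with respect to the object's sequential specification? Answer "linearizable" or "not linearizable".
not linearizable

prefix check: 1..6 passes, 1..7 fails once D's time-7 response joins
the completed operations (3 total) allow one real-time order; the LIFO stack replay rejects it
no escape via the 1 pending operation (B): every completion choice fails
one such order, A, C, D (pending dropped), breaks at step 3 where D pop() → empty is illegal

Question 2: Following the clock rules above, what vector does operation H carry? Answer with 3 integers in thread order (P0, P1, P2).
(1, 6, 1)

A (invocation 1): nothing precedes it; P1's component alone gives (0, 1, 0)
B (invocation 2): nothing precedes it; P0's component alone gives (1, 0, 0)
merge at C (invoked 4): VC(A)=(0, 1, 0), own-thread bump on P1 → (0, 2, 0)
merge at G (invoked 13): VC(B)=(1, 0, 0), own-thread bump on P0 → (2, 0, 0)
merge at D (invoked 6): VC(C)=(0, 2, 0), own-thread bump on P1 → (0, 3, 0)
merge at E (invoked 8): VC(D)=(0, 3, 0), own-thread bump on P1 → (0, 4, 0)
merge at F (invoked 10): VC(B)=(1, 0, 0), VC(E)=(0, 4, 0), own-thread bump on P1 → (1, 5, 0)
merge at I (invoked 15): VC(F)=(1, 5, 0), own-thread bump on P1 → (1, 6, 0)
merge at H (invoked 14): VC(I)=(1, 6, 0), own-thread bump on P2 → (1, 6, 1)
target: VC(H) = (1, 6, 1)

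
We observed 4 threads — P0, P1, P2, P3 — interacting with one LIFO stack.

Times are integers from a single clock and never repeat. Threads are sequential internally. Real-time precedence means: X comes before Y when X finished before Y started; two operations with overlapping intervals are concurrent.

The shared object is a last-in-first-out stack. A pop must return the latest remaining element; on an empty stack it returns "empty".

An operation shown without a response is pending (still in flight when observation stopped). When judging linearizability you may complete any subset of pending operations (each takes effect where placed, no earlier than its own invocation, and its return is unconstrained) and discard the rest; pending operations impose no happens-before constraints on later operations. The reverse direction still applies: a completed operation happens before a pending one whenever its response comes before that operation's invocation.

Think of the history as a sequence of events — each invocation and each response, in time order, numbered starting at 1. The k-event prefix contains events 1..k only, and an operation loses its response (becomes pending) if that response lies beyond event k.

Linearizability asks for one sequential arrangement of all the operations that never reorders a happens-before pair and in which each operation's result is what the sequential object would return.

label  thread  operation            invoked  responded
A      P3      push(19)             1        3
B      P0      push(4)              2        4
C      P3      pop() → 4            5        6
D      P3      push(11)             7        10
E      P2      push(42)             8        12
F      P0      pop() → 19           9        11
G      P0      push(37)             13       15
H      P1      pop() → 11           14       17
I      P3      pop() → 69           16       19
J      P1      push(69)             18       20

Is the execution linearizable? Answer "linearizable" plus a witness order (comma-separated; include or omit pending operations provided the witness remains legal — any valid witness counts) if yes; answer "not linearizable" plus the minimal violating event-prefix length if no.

step 1: A push(19) — stack <19>
step 2: B push(4) — stack <19,4>
step 3: C pop() → 4 — stack <19>
step 4: F pop() → 19 — stack <>
step 5: E push(42) — stack <42>
step 6: D push(11) — stack <42,11>
step 7: H pop() → 11 — stack <42>
step 8: G push(37) — stack <42,37>
step 9: J push(69) — stack <42,37,69>
step 10: I pop() → 69 — stack <42,37>

linearizable — witness: A, B, C, F, E, D, H, G, J, I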